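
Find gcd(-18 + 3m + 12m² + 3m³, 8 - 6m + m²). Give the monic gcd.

Euclidean algorithm in ℚ[m]:
  3m³ + 12m² + 3m - 18 = (3m + 30)(m² - 6m + 8) + (159m - 258)
  m² - 6m + 8 = ((1/159)m - 232/8427)(159m - 258) + (2520/2809)
  159m - 258 = ((148877/840)m - 120787/420)(2520/2809) + (0)
The last nonzero remainder is the constant 2520/2809, so the polynomials are coprime and gcd = 1.

1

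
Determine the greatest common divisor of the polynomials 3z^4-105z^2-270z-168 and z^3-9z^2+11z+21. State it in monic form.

z^2-6z-7

Apply the Euclidean algorithm:
  3z^4-105z^2-270z-168 = (3z+27)(z^3-9z^2+11z+21) + (105z^2-630z-735)
  z^3-9z^2+11z+21 = ((1/105)z-1/35)(105z^2-630z-735) + (0)
Last nonzero remainder: 105z^2-630z-735. Dividing through by 105 gives the monic gcd z^2-6z-7.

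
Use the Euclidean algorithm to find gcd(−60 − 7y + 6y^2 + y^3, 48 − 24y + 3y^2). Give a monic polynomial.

1

Repeated division with remainder:
  y^3 + 6y^2 − 7y − 60 = ((1/3)y + 14/3)(3y^2 − 24y + 48) + (89y − 284)
  3y^2 − 24y + 48 = ((3/89)y − 1284/7921)(89y − 284) + (15552/7921)
  89y − 284 = ((704969/15552)y − 562391/3888)(15552/7921) + (0)
The last nonzero remainder is the constant 15552/7921, so the polynomials are coprime and gcd = 1.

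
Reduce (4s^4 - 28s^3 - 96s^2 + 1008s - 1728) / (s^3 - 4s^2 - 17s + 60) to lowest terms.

Euclidean algorithm in ℚ[s]:
  4s^4 - 28s^3 - 96s^2 + 1008s - 1728 = (4s - 12)(s^3 - 4s^2 - 17s + 60) + (-76s^2 + 564s - 1008)
  s^3 - 4s^2 - 17s + 60 = (-(1/76)s - 65/1444)(-76s^2 + 564s - 1008) + (-(1760/361)s + 5280/361)
  -76s^2 + 564s - 1008 = ((6859/440)s - 7581/110)(-(1760/361)s + 5280/361) + (0)
Last nonzero remainder: -(1760/361)s + 5280/361. Dividing through by -1760/361 gives the monic gcd s - 3.
Cancel s - 3 from numerator and denominator to get the reduced form.

(4s^3 - 16s^2 - 144s + 576)/(s^2 - s - 20)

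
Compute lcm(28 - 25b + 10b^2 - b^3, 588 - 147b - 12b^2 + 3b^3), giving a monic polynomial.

By polynomial division,
  -b^3 + 10b^2 - 25b + 28 = (-1/3)(3b^3 - 12b^2 - 147b + 588) + (6b^2 - 74b + 224)
  3b^3 - 12b^2 - 147b + 588 = ((1/2)b + 25/6)(6b^2 - 74b + 224) + ((148/3)b - 1036/3)
  6b^2 - 74b + 224 = ((9/74)b - 24/37)((148/3)b - 1036/3) + (0)
Last nonzero remainder: (148/3)b - 1036/3. Dividing through by 148/3 gives the monic gcd b - 7.
Then lcm(f, g) = f·g / gcd(f, g); expanding and making the result monic gives the answer.

784 - 784b + 327b^2 - 33b^3 - 7b^4 + b^5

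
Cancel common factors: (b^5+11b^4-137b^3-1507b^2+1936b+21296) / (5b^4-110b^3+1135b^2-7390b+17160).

(b^3+26b^2+209b+484)/(5b^2-35b+390)

By polynomial division,
  b^5+11b^4-137b^3-1507b^2+1936b+21296 = ((1/5)b+33/5)(5b^4-110b^3+1135b^2-7390b+17160) + (362b^3-7520b^2+47278b-91960)
  5b^4-110b^3+1135b^2-7390b+17160 = ((5/362)b-555/32761)(362b^3-7520b^2+47278b-91960) + ((11616840/32761)b^2-(174252600/32761)b+511140960/32761)
  362b^3-7520b^2+47278b-91960 = ((5929741/5808420)b-6847049/1161684)((11616840/32761)b^2-(174252600/32761)b+511140960/32761) + (0)
Last nonzero remainder: (11616840/32761)b^2-(174252600/32761)b+511140960/32761. Dividing through by 11616840/32761 gives the monic gcd b^2-15b+44.
Cancel b^2-15b+44 from numerator and denominator to get the reduced form.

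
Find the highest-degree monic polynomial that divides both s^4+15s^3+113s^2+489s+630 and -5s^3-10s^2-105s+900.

By polynomial division,
  s^4+15s^3+113s^2+489s+630 = (-(1/5)s-13/5)(-5s^3-10s^2-105s+900) + (66s^2+396s+2970)
  -5s^3-10s^2-105s+900 = (-(5/66)s+10/33)(66s^2+396s+2970) + (0)
Last nonzero remainder: 66s^2+396s+2970. Dividing through by 66 gives the monic gcd s^2+6s+45.

s^2+6s+45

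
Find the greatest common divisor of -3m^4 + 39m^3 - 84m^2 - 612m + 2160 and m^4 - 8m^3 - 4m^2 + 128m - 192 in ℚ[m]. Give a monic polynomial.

Repeated division with remainder:
  -3m^4 + 39m^3 - 84m^2 - 612m + 2160 = (-3)(m^4 - 8m^3 - 4m^2 + 128m - 192) + (15m^3 - 96m^2 - 228m + 1584)
  m^4 - 8m^3 - 4m^2 + 128m - 192 = ((1/15)m - 8/75)(15m^3 - 96m^2 - 228m + 1584) + ((24/25)m^2 - (48/25)m - 576/25)
  15m^3 - 96m^2 - 228m + 1584 = ((125/8)m - 275/4)((24/25)m^2 - (48/25)m - 576/25) + (0)
Last nonzero remainder: (24/25)m^2 - (48/25)m - 576/25. Dividing through by 24/25 gives the monic gcd m^2 - 2m - 24.

m^2 - 2m - 24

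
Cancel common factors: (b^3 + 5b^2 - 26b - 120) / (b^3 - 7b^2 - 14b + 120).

(b + 6)/(b - 6)

Euclidean algorithm in ℚ[b]:
  b^3 + 5b^2 - 26b - 120 = (b^3 - 7b^2 - 14b + 120) + (12b^2 - 12b - 240)
  b^3 - 7b^2 - 14b + 120 = ((1/12)b - 1/2)(12b^2 - 12b - 240) + (0)
Last nonzero remainder: 12b^2 - 12b - 240. Dividing through by 12 gives the monic gcd b^2 - b - 20.
Cancel b^2 - b - 20 from numerator and denominator to get the reduced form.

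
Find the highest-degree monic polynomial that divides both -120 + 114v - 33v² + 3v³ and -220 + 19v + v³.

-5 + v

Repeated division with remainder:
  3v³ - 33v² + 114v - 120 = (3)(v³ + 19v - 220) + (-33v² + 57v + 540)
  v³ + 19v - 220 = (-(1/33)v - 19/363)(-33v² + 57v + 540) + ((4640/121)v - 23200/121)
  -33v² + 57v + 540 = (-(3993/4640)v - 3267/1160)((4640/121)v - 23200/121) + (0)
Last nonzero remainder: (4640/121)v - 23200/121. Dividing through by 4640/121 gives the monic gcd v - 5.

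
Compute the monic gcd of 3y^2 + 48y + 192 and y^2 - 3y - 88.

y + 8

By polynomial division,
  3y^2 + 48y + 192 = (3)(y^2 - 3y - 88) + (57y + 456)
  y^2 - 3y - 88 = ((1/57)y - 11/57)(57y + 456) + (0)
Last nonzero remainder: 57y + 456. Dividing through by 57 gives the monic gcd y + 8.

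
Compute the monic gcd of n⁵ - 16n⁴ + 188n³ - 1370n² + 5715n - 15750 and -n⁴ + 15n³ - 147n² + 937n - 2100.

n³ - 11n² + 103n - 525

By polynomial division,
  n⁵ - 16n⁴ + 188n³ - 1370n² + 5715n - 15750 = (-n + 1)(-n⁴ + 15n³ - 147n² + 937n - 2100) + (26n³ - 286n² + 2678n - 13650)
  -n⁴ + 15n³ - 147n² + 937n - 2100 = (-(1/26)n + 2/13)(26n³ - 286n² + 2678n - 13650) + (0)
Last nonzero remainder: 26n³ - 286n² + 2678n - 13650. Dividing through by 26 gives the monic gcd n³ - 11n² + 103n - 525.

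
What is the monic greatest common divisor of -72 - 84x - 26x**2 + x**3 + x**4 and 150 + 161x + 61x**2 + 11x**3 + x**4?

6 + 5x + x**2

Apply the Euclidean algorithm:
  x**4 + x**3 - 26x**2 - 84x - 72 = (x**4 + 11x**3 + 61x**2 + 161x + 150) + (-10x**3 - 87x**2 - 245x - 222)
  x**4 + 11x**3 + 61x**2 + 161x + 150 = (-(1/10)x - 23/100)(-10x**3 - 87x**2 - 245x - 222) + ((1649/100)x**2 + (1649/20)x + 4947/50)
  -10x**3 - 87x**2 - 245x - 222 = (-(1000/1649)x - 3700/1649)((1649/100)x**2 + (1649/20)x + 4947/50) + (0)
Last nonzero remainder: (1649/100)x**2 + (1649/20)x + 4947/50. Dividing through by 1649/100 gives the monic gcd x**2 + 5x + 6.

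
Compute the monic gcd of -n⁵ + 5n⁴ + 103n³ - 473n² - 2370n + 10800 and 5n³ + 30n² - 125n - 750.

n² + n - 30

Euclidean algorithm in ℚ[n]:
  -n⁵ + 5n⁴ + 103n³ - 473n² - 2370n + 10800 = (-(1/5)n² + (11/5)n + 12/5)(5n³ + 30n² - 125n - 750) + (-420n² - 420n + 12600)
  5n³ + 30n² - 125n - 750 = (-(1/84)n - 5/84)(-420n² - 420n + 12600) + (0)
Last nonzero remainder: -420n² - 420n + 12600. Dividing through by -420 gives the monic gcd n² + n - 30.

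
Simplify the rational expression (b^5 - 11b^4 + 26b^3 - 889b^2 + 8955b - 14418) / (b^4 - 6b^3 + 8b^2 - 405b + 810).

By polynomial division,
  b^5 - 11b^4 + 26b^3 - 889b^2 + 8955b - 14418 = (b - 5)(b^4 - 6b^3 + 8b^2 - 405b + 810) + (-12b^3 - 444b^2 + 6120b - 10368)
  b^4 - 6b^3 + 8b^2 - 405b + 810 = (-(1/12)b + 43/12)(-12b^3 - 444b^2 + 6120b - 10368) + (2109b^2 - 23199b + 37962)
  -12b^3 - 444b^2 + 6120b - 10368 = (-(4/703)b - 192/703)(2109b^2 - 23199b + 37962) + (0)
Last nonzero remainder: 2109b^2 - 23199b + 37962. Dividing through by 2109 gives the monic gcd b^2 - 11b + 18.
Cancel b^2 - 11b + 18 from numerator and denominator to get the reduced form.

(b^3 + 8b - 801)/(b^2 + 5b + 45)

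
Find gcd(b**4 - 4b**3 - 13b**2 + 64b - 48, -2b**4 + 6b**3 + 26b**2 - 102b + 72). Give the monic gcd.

b**3 - 13b + 12

Euclidean algorithm in ℚ[b]:
  b**4 - 4b**3 - 13b**2 + 64b - 48 = (-1/2)(-2b**4 + 6b**3 + 26b**2 - 102b + 72) + (-b**3 + 13b - 12)
  -2b**4 + 6b**3 + 26b**2 - 102b + 72 = (2b - 6)(-b**3 + 13b - 12) + (0)
Last nonzero remainder: -b**3 + 13b - 12. Dividing through by -1 gives the monic gcd b**3 - 13b + 12.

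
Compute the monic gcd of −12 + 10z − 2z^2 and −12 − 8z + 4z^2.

Repeated division with remainder:
  −2z^2 + 10z − 12 = (−1/2)(4z^2 − 8z − 12) + (6z − 18)
  4z^2 − 8z − 12 = ((2/3)z + 2/3)(6z − 18) + (0)
Last nonzero remainder: 6z − 18. Dividing through by 6 gives the monic gcd z − 3.

−3 + z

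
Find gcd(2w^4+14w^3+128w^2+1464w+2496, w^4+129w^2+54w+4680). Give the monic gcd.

Repeated division with remainder:
  2w^4+14w^3+128w^2+1464w+2496 = (2)(w^4+129w^2+54w+4680) + (14w^3-130w^2+1356w-6864)
  w^4+129w^2+54w+4680 = ((1/14)w+65/98)(14w^3-130w^2+1356w-6864) + ((5800/49)w^2-(17400/49)w+452400/49)
  14w^3-130w^2+1356w-6864 = ((343/2900)w-539/725)((5800/49)w^2-(17400/49)w+452400/49) + (0)
Last nonzero remainder: (5800/49)w^2-(17400/49)w+452400/49. Dividing through by 5800/49 gives the monic gcd w^2-3w+78.

w^2-3w+78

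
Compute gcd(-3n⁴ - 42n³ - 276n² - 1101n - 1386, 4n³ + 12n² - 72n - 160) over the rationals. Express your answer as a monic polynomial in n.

Repeated division with remainder:
  -3n⁴ - 42n³ - 276n² - 1101n - 1386 = (-(3/4)n - 33/4)(4n³ + 12n² - 72n - 160) + (-231n² - 1815n - 2706)
  4n³ + 12n² - 72n - 160 = (-(4/231)n + 136/1617)(-231n² - 1815n - 2706) + ((1656/49)n + 3312/49)
  -231n² - 1815n - 2706 = (-(3773/552)n - 22099/552)((1656/49)n + 3312/49) + (0)
Last nonzero remainder: (1656/49)n + 3312/49. Dividing through by 1656/49 gives the monic gcd n + 2.

n + 2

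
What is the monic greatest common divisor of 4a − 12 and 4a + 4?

By polynomial division,
  4a − 12 = (4a + 4) + (−16)
  4a + 4 = (−(1/4)a − 1/4)(−16) + (0)
The last nonzero remainder is the constant −16, so the polynomials are coprime and gcd = 1.

1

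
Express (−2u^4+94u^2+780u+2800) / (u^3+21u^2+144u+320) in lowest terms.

(−2u^3+10u^2+44u+560)/(u^2+16u+64)

Euclidean algorithm in ℚ[u]:
  −2u^4+94u^2+780u+2800 = (−2u+42)(u^3+21u^2+144u+320) + (−500u^2−4628u−10640)
  u^3+21u^2+144u+320 = (−(1/500)u−367/15625)(−500u^2−4628u−10640) + ((219024/15625)u+219024/3125)
  −500u^2−4628u−10640 = (−(1953125/54756)u−2078125/13689)((219024/15625)u+219024/3125) + (0)
Last nonzero remainder: (219024/15625)u+219024/3125. Dividing through by 219024/15625 gives the monic gcd u+5.
Cancel u+5 from numerator and denominator to get the reduced form.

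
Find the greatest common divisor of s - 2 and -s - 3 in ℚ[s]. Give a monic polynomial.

1

Apply the Euclidean algorithm:
  s - 2 = (-1)(-s - 3) + (-5)
  -s - 3 = ((1/5)s + 3/5)(-5) + (0)
The last nonzero remainder is the constant -5, so the polynomials are coprime and gcd = 1.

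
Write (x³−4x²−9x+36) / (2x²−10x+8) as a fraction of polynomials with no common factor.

Euclidean algorithm in ℚ[x]:
  x³−4x²−9x+36 = ((1/2)x+1/2)(2x²−10x+8) + (−8x+32)
  2x²−10x+8 = (−(1/4)x+1/4)(−8x+32) + (0)
Last nonzero remainder: −8x+32. Dividing through by −8 gives the monic gcd x−4.
Cancel x−4 from numerator and denominator to get the reduced form.

(x²−9)/(2x−2)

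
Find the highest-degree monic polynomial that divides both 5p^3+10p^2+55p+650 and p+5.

p+5

Apply the Euclidean algorithm:
  5p^3+10p^2+55p+650 = (5p^2−15p+130)(p+5) + (0)
The last nonzero remainder p+5 is already monic.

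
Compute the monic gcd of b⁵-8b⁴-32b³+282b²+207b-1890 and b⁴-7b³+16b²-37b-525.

Apply the Euclidean algorithm:
  b⁵-8b⁴-32b³+282b²+207b-1890 = (b-1)(b⁴-7b³+16b²-37b-525) + (-55b³+335b²+695b-2415)
  b⁴-7b³+16b²-37b-525 = (-(1/55)b+2/121)(-55b³+335b²+695b-2415) + ((2795/121)b²-(11180/121)b-58695/121)
  -55b³+335b²+695b-2415 = (-(1331/559)b+2783/559)((2795/121)b²-(11180/121)b-58695/121) + (0)
Last nonzero remainder: (2795/121)b²-(11180/121)b-58695/121. Dividing through by 2795/121 gives the monic gcd b²-4b-21.

b²-4b-21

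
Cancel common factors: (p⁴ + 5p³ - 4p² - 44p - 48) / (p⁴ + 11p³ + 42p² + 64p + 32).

(p² - p - 6)/(p² + 5p + 4)

By polynomial division,
  p⁴ + 5p³ - 4p² - 44p - 48 = (p⁴ + 11p³ + 42p² + 64p + 32) + (-6p³ - 46p² - 108p - 80)
  p⁴ + 11p³ + 42p² + 64p + 32 = (-(1/6)p - 5/9)(-6p³ - 46p² - 108p - 80) + (-(14/9)p² - (28/3)p - 112/9)
  -6p³ - 46p² - 108p - 80 = ((27/7)p + 45/7)(-(14/9)p² - (28/3)p - 112/9) + (0)
Last nonzero remainder: -(14/9)p² - (28/3)p - 112/9. Dividing through by -14/9 gives the monic gcd p² + 6p + 8.
Cancel p² + 6p + 8 from numerator and denominator to get the reduced form.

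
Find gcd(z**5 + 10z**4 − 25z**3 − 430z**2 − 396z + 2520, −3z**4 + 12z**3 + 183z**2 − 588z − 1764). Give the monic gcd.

Repeated division with remainder:
  z**5 + 10z**4 − 25z**3 − 430z**2 − 396z + 2520 = (−(1/3)z − 14/3)(−3z**4 + 12z**3 + 183z**2 − 588z − 1764) + (92z**3 + 228z**2 − 3728z − 5712)
  −3z**4 + 12z**3 + 183z**2 − 588z − 1764 = (−(3/92)z + 447/2116)(92z**3 + 228z**2 − 3728z − 5712) + ((7020/529)z**2 + (7020/529)z − 294840/529)
  92z**3 + 228z**2 − 3728z − 5712 = ((12167/1755)z + 17986/1755)((7020/529)z**2 + (7020/529)z − 294840/529) + (0)
Last nonzero remainder: (7020/529)z**2 + (7020/529)z − 294840/529. Dividing through by 7020/529 gives the monic gcd z**2 + z − 42.

z**2 + z − 42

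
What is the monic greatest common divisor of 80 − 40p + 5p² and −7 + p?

1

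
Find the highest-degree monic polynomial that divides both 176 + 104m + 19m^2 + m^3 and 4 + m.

4 + m

Repeated division with remainder:
  m^3 + 19m^2 + 104m + 176 = (m^2 + 15m + 44)(m + 4) + (0)
The last nonzero remainder m + 4 is already monic.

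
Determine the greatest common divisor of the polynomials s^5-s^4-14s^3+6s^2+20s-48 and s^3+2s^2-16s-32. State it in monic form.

s^2-2s-8

By polynomial division,
  s^5-s^4-14s^3+6s^2+20s-48 = (s^2-3s+8)(s^3+2s^2-16s-32) + (-26s^2+52s+208)
  s^3+2s^2-16s-32 = (-(1/26)s-2/13)(-26s^2+52s+208) + (0)
Last nonzero remainder: -26s^2+52s+208. Dividing through by -26 gives the monic gcd s^2-2s-8.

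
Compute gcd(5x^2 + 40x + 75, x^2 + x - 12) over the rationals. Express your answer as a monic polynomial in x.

1

Apply the Euclidean algorithm:
  5x^2 + 40x + 75 = (5)(x^2 + x - 12) + (35x + 135)
  x^2 + x - 12 = ((1/35)x - 4/49)(35x + 135) + (-48/49)
  35x + 135 = (-(1715/48)x - 2205/16)(-48/49) + (0)
The last nonzero remainder is the constant -48/49, so the polynomials are coprime and gcd = 1.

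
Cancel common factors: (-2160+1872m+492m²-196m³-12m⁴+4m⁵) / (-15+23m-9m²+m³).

Repeated division with remainder:
  4m⁵-12m⁴-196m³+492m²+1872m-2160 = (4m²+24m-72)(m³-9m²+23m-15) + (-648m²+3888m-3240)
  m³-9m²+23m-15 = (-(1/648)m+1/216)(-648m²+3888m-3240) + (0)
Last nonzero remainder: -648m²+3888m-3240. Dividing through by -648 gives the monic gcd m²-6m+5.
Cancel m²-6m+5 from numerator and denominator to get the reduced form.

(-432-144m+12m²+4m³)/(-3+m)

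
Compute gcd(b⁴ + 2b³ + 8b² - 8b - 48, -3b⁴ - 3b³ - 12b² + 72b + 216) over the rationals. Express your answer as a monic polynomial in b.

Euclidean algorithm in ℚ[b]:
  b⁴ + 2b³ + 8b² - 8b - 48 = (-1/3)(-3b⁴ - 3b³ - 12b² + 72b + 216) + (b³ + 4b² + 16b + 24)
  -3b⁴ - 3b³ - 12b² + 72b + 216 = (-3b + 9)(b³ + 4b² + 16b + 24) + (0)
The last nonzero remainder b³ + 4b² + 16b + 24 is already monic.

b³ + 4b² + 16b + 24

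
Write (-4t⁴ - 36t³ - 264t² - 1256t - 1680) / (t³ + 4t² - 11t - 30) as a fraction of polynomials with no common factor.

(-4t² - 8t - 168)/(t - 3)

Repeated division with remainder:
  -4t⁴ - 36t³ - 264t² - 1256t - 1680 = (-4t - 20)(t³ + 4t² - 11t - 30) + (-228t² - 1596t - 2280)
  t³ + 4t² - 11t - 30 = (-(1/228)t + 1/76)(-228t² - 1596t - 2280) + (0)
Last nonzero remainder: -228t² - 1596t - 2280. Dividing through by -228 gives the monic gcd t² + 7t + 10.
Cancel t² + 7t + 10 from numerator and denominator to get the reduced form.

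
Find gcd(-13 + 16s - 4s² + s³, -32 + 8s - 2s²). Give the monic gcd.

Repeated division with remainder:
  s³ - 4s² + 16s - 13 = (-(1/2)s)(-2s² + 8s - 32) + (-13)
  -2s² + 8s - 32 = ((2/13)s² - (8/13)s + 32/13)(-13) + (0)
The last nonzero remainder is the constant -13, so the polynomials are coprime and gcd = 1.

1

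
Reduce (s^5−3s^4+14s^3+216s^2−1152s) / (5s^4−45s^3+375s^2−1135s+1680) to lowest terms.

(s^3+2s^2−24s)/(5s^2−20s+35)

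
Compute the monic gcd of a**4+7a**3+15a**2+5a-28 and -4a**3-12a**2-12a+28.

a**3+3a**2+3a-7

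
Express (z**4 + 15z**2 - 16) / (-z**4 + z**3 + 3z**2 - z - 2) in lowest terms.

Repeated division with remainder:
  z**4 + 15z**2 - 16 = (-1)(-z**4 + z**3 + 3z**2 - z - 2) + (z**3 + 18z**2 - z - 18)
  -z**4 + z**3 + 3z**2 - z - 2 = (-z + 19)(z**3 + 18z**2 - z - 18) + (-340z**2 + 340)
  z**3 + 18z**2 - z - 18 = (-(1/340)z - 9/170)(-340z**2 + 340) + (0)
Last nonzero remainder: -340z**2 + 340. Dividing through by -340 gives the monic gcd z**2 - 1.
Cancel z**2 - 1 from numerator and denominator to get the reduced form.

(-z**2 - 16)/(z**2 - z - 2)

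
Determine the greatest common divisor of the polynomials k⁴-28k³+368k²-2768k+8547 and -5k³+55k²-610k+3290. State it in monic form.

k-7

Apply the Euclidean algorithm:
  k⁴-28k³+368k²-2768k+8547 = (-(1/5)k+17/5)(-5k³+55k²-610k+3290) + (59k²-36k-2639)
  -5k³+55k²-610k+3290 = (-(5/59)k+3065/3481)(59k²-36k-2639) + (-(2791575/3481)k+19541025/3481)
  59k²-36k-2639 = (-(205379/2791575)k-1312337/2791575)(-(2791575/3481)k+19541025/3481) + (0)
Last nonzero remainder: -(2791575/3481)k+19541025/3481. Dividing through by -2791575/3481 gives the monic gcd k-7.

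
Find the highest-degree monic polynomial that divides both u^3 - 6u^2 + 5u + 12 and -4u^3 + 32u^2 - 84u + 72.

u - 3

Apply the Euclidean algorithm:
  u^3 - 6u^2 + 5u + 12 = (-1/4)(-4u^3 + 32u^2 - 84u + 72) + (2u^2 - 16u + 30)
  -4u^3 + 32u^2 - 84u + 72 = (-2u)(2u^2 - 16u + 30) + (-24u + 72)
  2u^2 - 16u + 30 = (-(1/12)u + 5/12)(-24u + 72) + (0)
Last nonzero remainder: -24u + 72. Dividing through by -24 gives the monic gcd u - 3.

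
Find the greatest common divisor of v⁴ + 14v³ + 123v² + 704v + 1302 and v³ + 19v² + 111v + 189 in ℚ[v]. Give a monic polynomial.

v² + 10v + 21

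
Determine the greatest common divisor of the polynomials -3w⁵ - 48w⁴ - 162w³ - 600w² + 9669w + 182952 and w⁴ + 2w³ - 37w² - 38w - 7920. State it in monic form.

w³ + 12w² + 83w + 792

Apply the Euclidean algorithm:
  -3w⁵ - 48w⁴ - 162w³ - 600w² + 9669w + 182952 = (-3w - 42)(w⁴ + 2w³ - 37w² - 38w - 7920) + (-189w³ - 2268w² - 15687w - 149688)
  w⁴ + 2w³ - 37w² - 38w - 7920 = (-(1/189)w + 10/189)(-189w³ - 2268w² - 15687w - 149688) + (0)
Last nonzero remainder: -189w³ - 2268w² - 15687w - 149688. Dividing through by -189 gives the monic gcd w³ + 12w² + 83w + 792.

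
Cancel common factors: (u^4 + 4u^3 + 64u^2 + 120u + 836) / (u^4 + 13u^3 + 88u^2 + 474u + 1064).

By polynomial division,
  u^4 + 4u^3 + 64u^2 + 120u + 836 = (u^4 + 13u^3 + 88u^2 + 474u + 1064) + (−9u^3 − 24u^2 − 354u − 228)
  u^4 + 13u^3 + 88u^2 + 474u + 1064 = (−(1/9)u − 31/27)(−9u^3 − 24u^2 − 354u − 228) + ((190/9)u^2 + (380/9)u + 7220/9)
  −9u^3 − 24u^2 − 354u − 228 = (−(81/190)u − 27/95)((190/9)u^2 + (380/9)u + 7220/9) + (0)
Last nonzero remainder: (190/9)u^2 + (380/9)u + 7220/9. Dividing through by 190/9 gives the monic gcd u^2 + 2u + 38.
Cancel u^2 + 2u + 38 from numerator and denominator to get the reduced form.

(u^2 + 2u + 22)/(u^2 + 11u + 28)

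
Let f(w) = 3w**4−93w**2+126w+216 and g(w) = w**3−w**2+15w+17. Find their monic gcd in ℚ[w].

w+1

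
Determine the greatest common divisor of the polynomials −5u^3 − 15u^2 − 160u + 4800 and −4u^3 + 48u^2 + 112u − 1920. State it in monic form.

u − 8

By polynomial division,
  −5u^3 − 15u^2 − 160u + 4800 = (5/4)(−4u^3 + 48u^2 + 112u − 1920) + (−75u^2 − 300u + 7200)
  −4u^3 + 48u^2 + 112u − 1920 = ((4/75)u − 64/75)(−75u^2 − 300u + 7200) + (−528u + 4224)
  −75u^2 − 300u + 7200 = ((25/176)u + 75/44)(−528u + 4224) + (0)
Last nonzero remainder: −528u + 4224. Dividing through by −528 gives the monic gcd u − 8.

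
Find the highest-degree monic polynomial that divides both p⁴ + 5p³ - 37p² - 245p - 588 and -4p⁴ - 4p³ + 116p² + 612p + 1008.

p³ - 2p² - 23p - 84

Apply the Euclidean algorithm:
  p⁴ + 5p³ - 37p² - 245p - 588 = (-1/4)(-4p⁴ - 4p³ + 116p² + 612p + 1008) + (4p³ - 8p² - 92p - 336)
  -4p⁴ - 4p³ + 116p² + 612p + 1008 = (-p - 3)(4p³ - 8p² - 92p - 336) + (0)
Last nonzero remainder: 4p³ - 8p² - 92p - 336. Dividing through by 4 gives the monic gcd p³ - 2p² - 23p - 84.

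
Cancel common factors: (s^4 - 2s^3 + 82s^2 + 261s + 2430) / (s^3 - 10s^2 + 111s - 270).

Euclidean algorithm in ℚ[s]:
  s^4 - 2s^3 + 82s^2 + 261s + 2430 = (s + 8)(s^3 - 10s^2 + 111s - 270) + (51s^2 - 357s + 4590)
  s^3 - 10s^2 + 111s - 270 = ((1/51)s - 1/17)(51s^2 - 357s + 4590) + (0)
Last nonzero remainder: 51s^2 - 357s + 4590. Dividing through by 51 gives the monic gcd s^2 - 7s + 90.
Cancel s^2 - 7s + 90 from numerator and denominator to get the reduced form.

(s^2 + 5s + 27)/(s - 3)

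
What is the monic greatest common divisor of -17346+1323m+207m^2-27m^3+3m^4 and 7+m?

Repeated division with remainder:
  3m^4-27m^3+207m^2+1323m-17346 = (3m^3-48m^2+543m-2478)(m+7) + (0)
The last nonzero remainder m+7 is already monic.

7+m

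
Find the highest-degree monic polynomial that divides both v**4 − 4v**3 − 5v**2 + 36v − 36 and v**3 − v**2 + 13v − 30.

v − 2

By polynomial division,
  v**4 − 4v**3 − 5v**2 + 36v − 36 = (v − 3)(v**3 − v**2 + 13v − 30) + (−21v**2 + 105v − 126)
  v**3 − v**2 + 13v − 30 = (−(1/21)v − 4/21)(−21v**2 + 105v − 126) + (27v − 54)
  −21v**2 + 105v − 126 = (−(7/9)v + 7/3)(27v − 54) + (0)
Last nonzero remainder: 27v − 54. Dividing through by 27 gives the monic gcd v − 2.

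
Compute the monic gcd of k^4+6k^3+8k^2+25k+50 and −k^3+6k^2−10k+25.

k^2−k+5

By polynomial division,
  k^4+6k^3+8k^2+25k+50 = (−k−12)(−k^3+6k^2−10k+25) + (70k^2−70k+350)
  −k^3+6k^2−10k+25 = (−(1/70)k+1/14)(70k^2−70k+350) + (0)
Last nonzero remainder: 70k^2−70k+350. Dividing through by 70 gives the monic gcd k^2−k+5.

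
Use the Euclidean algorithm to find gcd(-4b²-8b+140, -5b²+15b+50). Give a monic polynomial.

b-5

By polynomial division,
  -4b²-8b+140 = (4/5)(-5b²+15b+50) + (-20b+100)
  -5b²+15b+50 = ((1/4)b+1/2)(-20b+100) + (0)
Last nonzero remainder: -20b+100. Dividing through by -20 gives the monic gcd b-5.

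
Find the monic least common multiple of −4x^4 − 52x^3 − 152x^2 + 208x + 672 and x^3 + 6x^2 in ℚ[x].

Repeated division with remainder:
  −4x^4 − 52x^3 − 152x^2 + 208x + 672 = (−4x − 28)(x^3 + 6x^2) + (16x^2 + 208x + 672)
  x^3 + 6x^2 = ((1/16)x − 7/16)(16x^2 + 208x + 672) + (49x + 294)
  16x^2 + 208x + 672 = ((16/49)x + 16/7)(49x + 294) + (0)
Last nonzero remainder: 49x + 294. Dividing through by 49 gives the monic gcd x + 6.
Then lcm(f, g) = f·g / gcd(f, g); expanding and making the result monic gives the answer.

x^6 + 13x^5 + 38x^4 − 52x^3 − 168x^2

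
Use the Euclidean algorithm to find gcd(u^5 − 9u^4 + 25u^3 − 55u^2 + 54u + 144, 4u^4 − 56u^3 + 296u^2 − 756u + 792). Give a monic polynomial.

u^2 − 9u + 18

Repeated division with remainder:
  u^5 − 9u^4 + 25u^3 − 55u^2 + 54u + 144 = ((1/4)u + 5/4)(4u^4 − 56u^3 + 296u^2 − 756u + 792) + (21u^3 − 236u^2 + 801u − 846)
  4u^4 − 56u^3 + 296u^2 − 756u + 792 = ((4/21)u − 232/441)(21u^3 − 236u^2 + 801u − 846) + ((8500/441)u^2 − (8500/49)u + 17000/49)
  21u^3 − 236u^2 + 801u − 846 = ((9261/8500)u − 20727/8500)((8500/441)u^2 − (8500/49)u + 17000/49) + (0)
Last nonzero remainder: (8500/441)u^2 − (8500/49)u + 17000/49. Dividing through by 8500/441 gives the monic gcd u^2 − 9u + 18.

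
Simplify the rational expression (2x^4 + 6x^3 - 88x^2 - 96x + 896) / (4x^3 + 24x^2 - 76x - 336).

(x^2 - 16)/(2x + 6)

Repeated division with remainder:
  2x^4 + 6x^3 - 88x^2 - 96x + 896 = ((1/2)x - 3/2)(4x^3 + 24x^2 - 76x - 336) + (-14x^2 - 42x + 392)
  4x^3 + 24x^2 - 76x - 336 = (-(2/7)x - 6/7)(-14x^2 - 42x + 392) + (0)
Last nonzero remainder: -14x^2 - 42x + 392. Dividing through by -14 gives the monic gcd x^2 + 3x - 28.
Cancel x^2 + 3x - 28 from numerator and denominator to get the reduced form.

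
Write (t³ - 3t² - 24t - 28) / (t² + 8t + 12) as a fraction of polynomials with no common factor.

(t² - 5t - 14)/(t + 6)

Repeated division with remainder:
  t³ - 3t² - 24t - 28 = (t - 11)(t² + 8t + 12) + (52t + 104)
  t² + 8t + 12 = ((1/52)t + 3/26)(52t + 104) + (0)
Last nonzero remainder: 52t + 104. Dividing through by 52 gives the monic gcd t + 2.
Cancel t + 2 from numerator and denominator to get the reduced form.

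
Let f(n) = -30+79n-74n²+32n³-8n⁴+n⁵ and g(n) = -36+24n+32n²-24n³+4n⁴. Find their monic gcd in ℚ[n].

Repeated division with remainder:
  n⁵-8n⁴+32n³-74n²+79n-30 = ((1/4)n-1/2)(4n⁴-24n³+32n²+24n-36) + (12n³-64n²+100n-48)
  4n⁴-24n³+32n²+24n-36 = ((1/3)n-2/9)(12n³-64n²+100n-48) + (-(140/9)n²+(560/9)n-140/3)
  12n³-64n²+100n-48 = (-(27/35)n+36/35)(-(140/9)n²+(560/9)n-140/3) + (0)
Last nonzero remainder: -(140/9)n²+(560/9)n-140/3. Dividing through by -140/9 gives the monic gcd n²-4n+3.

3-4n+n²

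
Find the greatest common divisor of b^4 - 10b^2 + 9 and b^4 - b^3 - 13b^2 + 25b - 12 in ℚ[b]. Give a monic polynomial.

Repeated division with remainder:
  b^4 - 10b^2 + 9 = (b^4 - b^3 - 13b^2 + 25b - 12) + (b^3 + 3b^2 - 25b + 21)
  b^4 - b^3 - 13b^2 + 25b - 12 = (b - 4)(b^3 + 3b^2 - 25b + 21) + (24b^2 - 96b + 72)
  b^3 + 3b^2 - 25b + 21 = ((1/24)b + 7/24)(24b^2 - 96b + 72) + (0)
Last nonzero remainder: 24b^2 - 96b + 72. Dividing through by 24 gives the monic gcd b^2 - 4b + 3.

b^2 - 4b + 3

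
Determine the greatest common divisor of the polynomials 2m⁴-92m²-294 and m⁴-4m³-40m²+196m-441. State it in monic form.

m²-49

Repeated division with remainder:
  2m⁴-92m²-294 = (2)(m⁴-4m³-40m²+196m-441) + (8m³-12m²-392m+588)
  m⁴-4m³-40m²+196m-441 = ((1/8)m-5/16)(8m³-12m²-392m+588) + ((21/4)m²-1029/4)
  8m³-12m²-392m+588 = ((32/21)m-16/7)((21/4)m²-1029/4) + (0)
Last nonzero remainder: (21/4)m²-1029/4. Dividing through by 21/4 gives the monic gcd m²-49.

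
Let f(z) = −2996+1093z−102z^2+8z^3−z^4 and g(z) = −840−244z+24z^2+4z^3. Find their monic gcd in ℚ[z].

−7+z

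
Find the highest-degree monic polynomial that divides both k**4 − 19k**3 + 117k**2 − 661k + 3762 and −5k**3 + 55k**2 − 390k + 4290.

By polynomial division,
  k**4 − 19k**3 + 117k**2 − 661k + 3762 = (−(1/5)k + 8/5)(−5k**3 + 55k**2 − 390k + 4290) + (−49k**2 + 821k − 3102)
  −5k**3 + 55k**2 − 390k + 4290 = ((5/49)k + 1410/2401)(−49k**2 + 821k − 3102) + (−(1334010/2401)k + 14674110/2401)
  −49k**2 + 821k − 3102 = ((117649/1334010)k − 112847/222335)(−(1334010/2401)k + 14674110/2401) + (0)
Last nonzero remainder: −(1334010/2401)k + 14674110/2401. Dividing through by −1334010/2401 gives the monic gcd k − 11.

k − 11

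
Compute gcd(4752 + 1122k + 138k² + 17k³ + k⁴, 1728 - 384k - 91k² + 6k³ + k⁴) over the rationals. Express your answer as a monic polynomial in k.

72 + 17k + k²

By polynomial division,
  k⁴ + 17k³ + 138k² + 1122k + 4752 = (k⁴ + 6k³ - 91k² - 384k + 1728) + (11k³ + 229k² + 1506k + 3024)
  k⁴ + 6k³ - 91k² - 384k + 1728 = ((1/11)k - 163/121)(11k³ + 229k² + 1506k + 3024) + ((9750/121)k² + (165750/121)k + 702000/121)
  11k³ + 229k² + 1506k + 3024 = ((1331/9750)k + 847/1625)((9750/121)k² + (165750/121)k + 702000/121) + (0)
Last nonzero remainder: (9750/121)k² + (165750/121)k + 702000/121. Dividing through by 9750/121 gives the monic gcd k² + 17k + 72.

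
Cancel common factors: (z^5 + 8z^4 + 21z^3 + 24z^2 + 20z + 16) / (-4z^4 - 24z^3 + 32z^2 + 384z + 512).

Euclidean algorithm in ℚ[z]:
  z^5 + 8z^4 + 21z^3 + 24z^2 + 20z + 16 = (-(1/4)z - 1/2)(-4z^4 - 24z^3 + 32z^2 + 384z + 512) + (17z^3 + 136z^2 + 340z + 272)
  -4z^4 - 24z^3 + 32z^2 + 384z + 512 = (-(4/17)z + 8/17)(17z^3 + 136z^2 + 340z + 272) + (48z^2 + 288z + 384)
  17z^3 + 136z^2 + 340z + 272 = ((17/48)z + 17/24)(48z^2 + 288z + 384) + (0)
Last nonzero remainder: 48z^2 + 288z + 384. Dividing through by 48 gives the monic gcd z^2 + 6z + 8.
Cancel z^2 + 6z + 8 from numerator and denominator to get the reduced form.

(-z^3 - 2z^2 - z - 2)/(4z^2 - 64)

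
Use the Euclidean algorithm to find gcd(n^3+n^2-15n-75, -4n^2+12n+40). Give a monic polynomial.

By polynomial division,
  n^3+n^2-15n-75 = (-(1/4)n-1)(-4n^2+12n+40) + (7n-35)
  -4n^2+12n+40 = (-(4/7)n-8/7)(7n-35) + (0)
Last nonzero remainder: 7n-35. Dividing through by 7 gives the monic gcd n-5.

n-5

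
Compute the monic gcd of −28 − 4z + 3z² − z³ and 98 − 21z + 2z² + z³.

Apply the Euclidean algorithm:
  −z³ + 3z² − 4z − 28 = (−1)(z³ + 2z² − 21z + 98) + (5z² − 25z + 70)
  z³ + 2z² − 21z + 98 = ((1/5)z + 7/5)(5z² − 25z + 70) + (0)
Last nonzero remainder: 5z² − 25z + 70. Dividing through by 5 gives the monic gcd z² − 5z + 14.

14 − 5z + z²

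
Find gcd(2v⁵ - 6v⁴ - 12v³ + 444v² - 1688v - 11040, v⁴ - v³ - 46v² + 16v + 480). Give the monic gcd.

v³ + 3v² - 34v - 120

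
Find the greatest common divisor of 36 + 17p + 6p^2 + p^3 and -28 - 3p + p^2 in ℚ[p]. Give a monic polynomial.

4 + p

Apply the Euclidean algorithm:
  p^3 + 6p^2 + 17p + 36 = (p + 9)(p^2 - 3p - 28) + (72p + 288)
  p^2 - 3p - 28 = ((1/72)p - 7/72)(72p + 288) + (0)
Last nonzero remainder: 72p + 288. Dividing through by 72 gives the monic gcd p + 4.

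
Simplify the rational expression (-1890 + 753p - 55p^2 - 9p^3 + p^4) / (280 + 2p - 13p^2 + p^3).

(270 - 69p - 2p^2 + p^3)/(-40 - 6p + p^2)

Repeated division with remainder:
  p^4 - 9p^3 - 55p^2 + 753p - 1890 = (p + 4)(p^3 - 13p^2 + 2p + 280) + (-5p^2 + 465p - 3010)
  p^3 - 13p^2 + 2p + 280 = (-(1/5)p - 16)(-5p^2 + 465p - 3010) + (6840p - 47880)
  -5p^2 + 465p - 3010 = (-(1/1368)p + 43/684)(6840p - 47880) + (0)
Last nonzero remainder: 6840p - 47880. Dividing through by 6840 gives the monic gcd p - 7.
Cancel p - 7 from numerator and denominator to get the reduced form.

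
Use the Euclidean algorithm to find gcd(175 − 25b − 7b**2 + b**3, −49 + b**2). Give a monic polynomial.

Euclidean algorithm in ℚ[b]:
  b**3 − 7b**2 − 25b + 175 = (b − 7)(b**2 − 49) + (24b − 168)
  b**2 − 49 = ((1/24)b + 7/24)(24b − 168) + (0)
Last nonzero remainder: 24b − 168. Dividing through by 24 gives the monic gcd b − 7.

−7 + b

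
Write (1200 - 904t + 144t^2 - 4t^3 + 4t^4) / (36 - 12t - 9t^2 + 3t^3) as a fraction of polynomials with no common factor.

Repeated division with remainder:
  4t^4 - 4t^3 + 144t^2 - 904t + 1200 = ((4/3)t + 8/3)(3t^3 - 9t^2 - 12t + 36) + (184t^2 - 920t + 1104)
  3t^3 - 9t^2 - 12t + 36 = ((3/184)t + 3/92)(184t^2 - 920t + 1104) + (0)
Last nonzero remainder: 184t^2 - 920t + 1104. Dividing through by 184 gives the monic gcd t^2 - 5t + 6.
Cancel t^2 - 5t + 6 from numerator and denominator to get the reduced form.

(200 + 16t + 4t^2)/(6 + 3t)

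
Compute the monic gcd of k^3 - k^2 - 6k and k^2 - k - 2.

1

Repeated division with remainder:
  k^3 - k^2 - 6k = (k)(k^2 - k - 2) + (-4k)
  k^2 - k - 2 = (-(1/4)k + 1/4)(-4k) + (-2)
  -4k = (2k)(-2) + (0)
The last nonzero remainder is the constant -2, so the polynomials are coprime and gcd = 1.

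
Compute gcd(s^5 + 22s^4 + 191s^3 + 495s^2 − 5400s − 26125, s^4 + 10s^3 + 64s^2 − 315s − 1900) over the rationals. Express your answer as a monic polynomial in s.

Apply the Euclidean algorithm:
  s^5 + 22s^4 + 191s^3 + 495s^2 − 5400s − 26125 = (s + 12)(s^4 + 10s^3 + 64s^2 − 315s − 1900) + (7s^3 + 42s^2 + 280s − 3325)
  s^4 + 10s^3 + 64s^2 − 315s − 1900 = ((1/7)s + 4/7)(7s^3 + 42s^2 + 280s − 3325) + (0)
Last nonzero remainder: 7s^3 + 42s^2 + 280s − 3325. Dividing through by 7 gives the monic gcd s^3 + 6s^2 + 40s − 475.

s^3 + 6s^2 + 40s − 475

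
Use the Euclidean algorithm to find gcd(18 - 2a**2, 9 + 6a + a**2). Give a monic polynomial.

3 + a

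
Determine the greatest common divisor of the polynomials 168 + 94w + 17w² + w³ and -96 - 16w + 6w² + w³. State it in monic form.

24 + 10w + w²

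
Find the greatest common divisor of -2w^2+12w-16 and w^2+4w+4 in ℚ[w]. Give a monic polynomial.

1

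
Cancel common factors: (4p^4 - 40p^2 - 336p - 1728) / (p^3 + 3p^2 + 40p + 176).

Euclidean algorithm in ℚ[p]:
  4p^4 - 40p^2 - 336p - 1728 = (4p - 12)(p^3 + 3p^2 + 40p + 176) + (-164p^2 - 560p + 384)
  p^3 + 3p^2 + 40p + 176 = (-(1/164)p + 17/6724)(-164p^2 - 560p + 384) + ((73556/1681)p + 294224/1681)
  -164p^2 - 560p + 384 = (-(68921/18389)p + 40344/18389)((73556/1681)p + 294224/1681) + (0)
Last nonzero remainder: (73556/1681)p + 294224/1681. Dividing through by 73556/1681 gives the monic gcd p + 4.
Cancel p + 4 from numerator and denominator to get the reduced form.

(4p^3 - 16p^2 + 24p - 432)/(p^2 - p + 44)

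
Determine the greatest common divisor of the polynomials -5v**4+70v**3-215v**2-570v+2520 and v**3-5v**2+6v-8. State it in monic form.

v-4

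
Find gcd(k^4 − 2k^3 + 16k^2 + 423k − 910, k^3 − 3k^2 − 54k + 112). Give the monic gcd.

Repeated division with remainder:
  k^4 − 2k^3 + 16k^2 + 423k − 910 = (k + 1)(k^3 − 3k^2 − 54k + 112) + (73k^2 + 365k − 1022)
  k^3 − 3k^2 − 54k + 112 = ((1/73)k − 8/73)(73k^2 + 365k − 1022) + (0)
Last nonzero remainder: 73k^2 + 365k − 1022. Dividing through by 73 gives the monic gcd k^2 + 5k − 14.

k^2 + 5k − 14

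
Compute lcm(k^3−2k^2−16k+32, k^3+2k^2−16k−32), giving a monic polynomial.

k^4−20k^2+64

Apply the Euclidean algorithm:
  k^3−2k^2−16k+32 = (k^3+2k^2−16k−32) + (−4k^2+64)
  k^3+2k^2−16k−32 = (−(1/4)k−1/2)(−4k^2+64) + (0)
Last nonzero remainder: −4k^2+64. Dividing through by −4 gives the monic gcd k^2−16.
Then lcm(f, g) = f·g / gcd(f, g); expanding and making the result monic gives the answer.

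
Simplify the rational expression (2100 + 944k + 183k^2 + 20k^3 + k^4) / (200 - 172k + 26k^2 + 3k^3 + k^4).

By polynomial division,
  k^4 + 20k^3 + 183k^2 + 944k + 2100 = (k^4 + 3k^3 + 26k^2 - 172k + 200) + (17k^3 + 157k^2 + 1116k + 1900)
  k^4 + 3k^3 + 26k^2 - 172k + 200 = ((1/17)k - 106/289)(17k^3 + 157k^2 + 1116k + 1900) + ((5184/289)k^2 + (36288/289)k + 259200/289)
  17k^3 + 157k^2 + 1116k + 1900 = ((4913/5184)k + 5491/2592)((5184/289)k^2 + (36288/289)k + 259200/289) + (0)
Last nonzero remainder: (5184/289)k^2 + (36288/289)k + 259200/289. Dividing through by 5184/289 gives the monic gcd k^2 + 7k + 50.
Cancel k^2 + 7k + 50 from numerator and denominator to get the reduced form.

(42 + 13k + k^2)/(4 - 4k + k^2)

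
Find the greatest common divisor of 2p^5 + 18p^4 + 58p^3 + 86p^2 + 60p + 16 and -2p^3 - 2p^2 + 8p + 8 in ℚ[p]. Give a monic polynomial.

Euclidean algorithm in ℚ[p]:
  2p^5 + 18p^4 + 58p^3 + 86p^2 + 60p + 16 = (-p^2 - 8p - 25)(-2p^3 - 2p^2 + 8p + 8) + (108p^2 + 324p + 216)
  -2p^3 - 2p^2 + 8p + 8 = (-(1/54)p + 1/27)(108p^2 + 324p + 216) + (0)
Last nonzero remainder: 108p^2 + 324p + 216. Dividing through by 108 gives the monic gcd p^2 + 3p + 2.

p^2 + 3p + 2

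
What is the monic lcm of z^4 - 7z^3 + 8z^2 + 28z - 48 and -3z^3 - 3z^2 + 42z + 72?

z^5 - 4z^4 - 13z^3 + 52z^2 + 36z - 144

Repeated division with remainder:
  z^4 - 7z^3 + 8z^2 + 28z - 48 = (-(1/3)z + 8/3)(-3z^3 - 3z^2 + 42z + 72) + (30z^2 - 60z - 240)
  -3z^3 - 3z^2 + 42z + 72 = (-(1/10)z - 3/10)(30z^2 - 60z - 240) + (0)
Last nonzero remainder: 30z^2 - 60z - 240. Dividing through by 30 gives the monic gcd z^2 - 2z - 8.
Then lcm(f, g) = f·g / gcd(f, g); expanding and making the result monic gives the answer.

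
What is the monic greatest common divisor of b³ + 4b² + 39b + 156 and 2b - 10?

1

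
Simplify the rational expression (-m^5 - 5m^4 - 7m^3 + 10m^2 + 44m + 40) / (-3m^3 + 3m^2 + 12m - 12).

(m^3 + 5m^2 + 11m + 10)/(3m - 3)

Apply the Euclidean algorithm:
  -m^5 - 5m^4 - 7m^3 + 10m^2 + 44m + 40 = ((1/3)m^2 + 2m + 17/3)(-3m^3 + 3m^2 + 12m - 12) + (-27m^2 + 108)
  -3m^3 + 3m^2 + 12m - 12 = ((1/9)m - 1/9)(-27m^2 + 108) + (0)
Last nonzero remainder: -27m^2 + 108. Dividing through by -27 gives the monic gcd m^2 - 4.
Cancel m^2 - 4 from numerator and denominator to get the reduced form.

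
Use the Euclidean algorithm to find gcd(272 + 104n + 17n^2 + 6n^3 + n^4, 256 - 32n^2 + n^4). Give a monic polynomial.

16 + 8n + n^2

Repeated division with remainder:
  n^4 + 6n^3 + 17n^2 + 104n + 272 = (n^4 - 32n^2 + 256) + (6n^3 + 49n^2 + 104n + 16)
  n^4 - 32n^2 + 256 = ((1/6)n - 49/36)(6n^3 + 49n^2 + 104n + 16) + ((625/36)n^2 + (1250/9)n + 2500/9)
  6n^3 + 49n^2 + 104n + 16 = ((216/625)n + 36/625)((625/36)n^2 + (1250/9)n + 2500/9) + (0)
Last nonzero remainder: (625/36)n^2 + (1250/9)n + 2500/9. Dividing through by 625/36 gives the monic gcd n^2 + 8n + 16.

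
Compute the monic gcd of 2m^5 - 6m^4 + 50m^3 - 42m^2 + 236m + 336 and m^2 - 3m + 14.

Repeated division with remainder:
  2m^5 - 6m^4 + 50m^3 - 42m^2 + 236m + 336 = (2m^3 + 22m + 24)(m^2 - 3m + 14) + (0)
The last nonzero remainder m^2 - 3m + 14 is already monic.

m^2 - 3m + 14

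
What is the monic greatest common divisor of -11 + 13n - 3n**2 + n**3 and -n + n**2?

Repeated division with remainder:
  n**3 - 3n**2 + 13n - 11 = (n - 2)(n**2 - n) + (11n - 11)
  n**2 - n = ((1/11)n)(11n - 11) + (0)
Last nonzero remainder: 11n - 11. Dividing through by 11 gives the monic gcd n - 1.

-1 + n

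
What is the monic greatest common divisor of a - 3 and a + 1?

By polynomial division,
  a - 3 = (a + 1) + (-4)
  a + 1 = (-(1/4)a - 1/4)(-4) + (0)
The last nonzero remainder is the constant -4, so the polynomials are coprime and gcd = 1.

1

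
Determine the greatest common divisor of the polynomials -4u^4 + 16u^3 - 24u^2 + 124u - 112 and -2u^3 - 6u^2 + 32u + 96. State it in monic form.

u - 4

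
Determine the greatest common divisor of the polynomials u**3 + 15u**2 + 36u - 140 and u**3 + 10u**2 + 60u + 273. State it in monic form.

u + 7

Apply the Euclidean algorithm:
  u**3 + 15u**2 + 36u - 140 = (u**3 + 10u**2 + 60u + 273) + (5u**2 - 24u - 413)
  u**3 + 10u**2 + 60u + 273 = ((1/5)u + 74/25)(5u**2 - 24u - 413) + ((5341/25)u + 37387/25)
  5u**2 - 24u - 413 = ((125/5341)u - 1475/5341)((5341/25)u + 37387/25) + (0)
Last nonzero remainder: (5341/25)u + 37387/25. Dividing through by 5341/25 gives the monic gcd u + 7.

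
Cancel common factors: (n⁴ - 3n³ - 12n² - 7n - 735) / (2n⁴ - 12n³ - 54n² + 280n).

(n² - n + 21)/(2n² - 8n)

Apply the Euclidean algorithm:
  n⁴ - 3n³ - 12n² - 7n - 735 = (1/2)(2n⁴ - 12n³ - 54n² + 280n) + (3n³ + 15n² - 147n - 735)
  2n⁴ - 12n³ - 54n² + 280n = ((2/3)n - 22/3)(3n³ + 15n² - 147n - 735) + (154n² - 308n - 5390)
  3n³ + 15n² - 147n - 735 = ((3/154)n + 3/22)(154n² - 308n - 5390) + (0)
Last nonzero remainder: 154n² - 308n - 5390. Dividing through by 154 gives the monic gcd n² - 2n - 35.
Cancel n² - 2n - 35 from numerator and denominator to get the reduced form.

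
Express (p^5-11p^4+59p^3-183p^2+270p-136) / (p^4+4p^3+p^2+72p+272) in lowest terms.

(p^3-7p^2+14p-8)/(p^2+8p+16)

By polynomial division,
  p^5-11p^4+59p^3-183p^2+270p-136 = (p-15)(p^4+4p^3+p^2+72p+272) + (118p^3-240p^2+1078p+3944)
  p^4+4p^3+p^2+72p+272 = ((1/118)p+178/3481)(118p^3-240p^2+1078p+3944) + ((14400/3481)p^2-(57600/3481)p+244800/3481)
  118p^3-240p^2+1078p+3944 = ((205379/7200)p+100949/1800)((14400/3481)p^2-(57600/3481)p+244800/3481) + (0)
Last nonzero remainder: (14400/3481)p^2-(57600/3481)p+244800/3481. Dividing through by 14400/3481 gives the monic gcd p^2-4p+17.
Cancel p^2-4p+17 from numerator and denominator to get the reduced form.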